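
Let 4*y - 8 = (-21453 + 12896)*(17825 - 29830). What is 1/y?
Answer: 4/102726793 ≈ 3.8938e-8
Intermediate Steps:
y = 102726793/4 (y = 2 + ((-21453 + 12896)*(17825 - 29830))/4 = 2 + (-8557*(-12005))/4 = 2 + (¼)*102726785 = 2 + 102726785/4 = 102726793/4 ≈ 2.5682e+7)
1/y = 1/(102726793/4) = 4/102726793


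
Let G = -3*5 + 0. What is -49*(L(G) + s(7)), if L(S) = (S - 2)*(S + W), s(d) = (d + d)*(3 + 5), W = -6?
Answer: -22981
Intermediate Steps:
G = -15 (G = -15 + 0 = -15)
s(d) = 16*d (s(d) = (2*d)*8 = 16*d)
L(S) = (-6 + S)*(-2 + S) (L(S) = (S - 2)*(S - 6) = (-2 + S)*(-6 + S) = (-6 + S)*(-2 + S))
-49*(L(G) + s(7)) = -49*((12 + (-15)² - 8*(-15)) + 16*7) = -49*((12 + 225 + 120) + 112) = -49*(357 + 112) = -49*469 = -22981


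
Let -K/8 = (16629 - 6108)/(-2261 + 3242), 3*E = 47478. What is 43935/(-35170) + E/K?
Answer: -3054016295/16445492 ≈ -185.71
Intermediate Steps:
E = 15826 (E = (1/3)*47478 = 15826)
K = -9352/109 (K = -8*(16629 - 6108)/(-2261 + 3242) = -84168/981 = -8*1169/109 = -9352/109 ≈ -85.798)
43935/(-35170) + E/K = 43935/(-35170) + 15826/(-9352/109) = 43935*(-1/35170) + 15826*(-109/9352) = -8787/7034 - 862517/4676 = -3054016295/16445492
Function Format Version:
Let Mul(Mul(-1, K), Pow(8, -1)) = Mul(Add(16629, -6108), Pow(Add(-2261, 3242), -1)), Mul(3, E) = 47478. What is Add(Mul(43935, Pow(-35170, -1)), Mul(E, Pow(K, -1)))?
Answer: Rational(-3054016295, 16445492) ≈ -185.71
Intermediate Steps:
E = 15826 (E = Mul(Rational(1, 3), 47478) = 15826)
K = Rational(-9352, 109) (K = Mul(-8, Mul(Add(16629, -6108), Pow(Add(-2261, 3242), -1))) = Mul(-8, Mul(10521, Pow(981, -1))) = Mul(-8, Mul(10521, Rational(1, 981))) = Mul(-8, Rational(1169, 109)) = Rational(-9352, 109) ≈ -85.798)
Add(Mul(43935, Pow(-35170, -1)), Mul(E, Pow(K, -1))) = Add(Mul(43935, Pow(-35170, -1)), Mul(15826, Pow(Rational(-9352, 109), -1))) = Add(Mul(43935, Rational(-1, 35170)), Mul(15826, Rational(-109, 9352))) = Add(Rational(-8787, 7034), Rational(-862517, 4676)) = Rational(-3054016295, 16445492)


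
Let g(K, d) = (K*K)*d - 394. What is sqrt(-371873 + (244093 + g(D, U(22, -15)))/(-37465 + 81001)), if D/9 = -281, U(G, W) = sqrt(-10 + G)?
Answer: 3*sqrt(-543851282989 + 429705762*sqrt(3))/3628 ≈ 609.39*I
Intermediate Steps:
D = -2529 (D = 9*(-281) = -2529)
g(K, d) = -394 + d*K**2 (g(K, d) = K**2*d - 394 = d*K**2 - 394 = -394 + d*K**2)
sqrt(-371873 + (244093 + g(D, U(22, -15)))/(-37465 + 81001)) = sqrt(-371873 + (244093 + (-394 + sqrt(-10 + 22)*(-2529)**2))/(-37465 + 81001)) = sqrt(-371873 + (244093 + (-394 + sqrt(12)*6395841))/43536) = sqrt(-371873 + (244093 + (-394 + (2*sqrt(3))*6395841))*(1/43536)) = sqrt(-371873 + (244093 + (-394 + 12791682*sqrt(3)))*(1/43536)) = sqrt(-371873 + (243699 + 12791682*sqrt(3))*(1/43536)) = sqrt(-371873 + (81233/14512 + 2131947*sqrt(3)/7256)) = sqrt(-5396539743/14512 + 2131947*sqrt(3)/7256)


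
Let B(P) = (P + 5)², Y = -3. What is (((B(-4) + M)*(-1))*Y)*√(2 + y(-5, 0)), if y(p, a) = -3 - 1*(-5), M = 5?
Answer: 36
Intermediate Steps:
y(p, a) = 2 (y(p, a) = -3 + 5 = 2)
B(P) = (5 + P)²
(((B(-4) + M)*(-1))*Y)*√(2 + y(-5, 0)) = ((((5 - 4)² + 5)*(-1))*(-3))*√(2 + 2) = (((1² + 5)*(-1))*(-3))*√4 = (((1 + 5)*(-1))*(-3))*2 = ((6*(-1))*(-3))*2 = -6*(-3)*2 = 18*2 = 36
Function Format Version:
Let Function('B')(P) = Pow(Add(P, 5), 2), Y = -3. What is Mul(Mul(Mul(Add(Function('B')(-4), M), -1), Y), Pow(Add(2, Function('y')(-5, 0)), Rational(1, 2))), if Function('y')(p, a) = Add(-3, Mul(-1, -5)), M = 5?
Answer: 36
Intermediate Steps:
Function('y')(p, a) = 2 (Function('y')(p, a) = Add(-3, 5) = 2)
Function('B')(P) = Pow(Add(5, P), 2)
Mul(Mul(Mul(Add(Function('B')(-4), M), -1), Y), Pow(Add(2, Function('y')(-5, 0)), Rational(1, 2))) = Mul(Mul(Mul(Add(Pow(Add(5, -4), 2), 5), -1), -3), Pow(Add(2, 2), Rational(1, 2))) = Mul(Mul(Mul(Add(Pow(1, 2), 5), -1), -3), Pow(4, Rational(1, 2))) = Mul(Mul(Mul(Add(1, 5), -1), -3), 2) = Mul(Mul(Mul(6, -1), -3), 2) = Mul(Mul(-6, -3), 2) = Mul(18, 2) = 36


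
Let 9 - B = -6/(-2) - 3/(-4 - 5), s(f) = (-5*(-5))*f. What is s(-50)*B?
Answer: -21250/3 ≈ -7083.3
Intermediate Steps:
s(f) = 25*f
B = 17/3 (B = 9 - (-6/(-2) - 3/(-4 - 5)) = 9 - (-6*(-1/2) - 3/(-9)) = 9 - (3 - 3*(-1/9)) = 9 - (3 + 1/3) = 9 - 1*10/3 = 9 - 10/3 = 17/3 ≈ 5.6667)
s(-50)*B = (25*(-50))*(17/3) = -1250*17/3 = -21250/3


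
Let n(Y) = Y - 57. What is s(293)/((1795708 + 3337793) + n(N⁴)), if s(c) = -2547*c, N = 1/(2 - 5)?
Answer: -60447951/415808965 ≈ -0.14537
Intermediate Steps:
N = -⅓ (N = 1/(-3) = -⅓ ≈ -0.33333)
n(Y) = -57 + Y
s(293)/((1795708 + 3337793) + n(N⁴)) = (-2547*293)/((1795708 + 3337793) + (-57 + (-⅓)⁴)) = -746271/(5133501 + (-57 + 1/81)) = -746271/(5133501 - 4616/81) = -746271/415808965/81 = -746271*81/415808965 = -60447951/415808965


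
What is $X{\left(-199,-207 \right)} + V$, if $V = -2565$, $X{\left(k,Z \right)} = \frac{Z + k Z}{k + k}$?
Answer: $- \frac{530928}{199} \approx -2668.0$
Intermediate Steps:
$X{\left(k,Z \right)} = \frac{Z + Z k}{2 k}$
$X{\left(-199,-207 \right)} + V = \frac{1}{2} \left(-207\right) \frac{1}{-199} \left(1 - 199\right) - 2565 = \frac{1}{2} \left(-207\right) \left(- \frac{1}{199}\right) \left(-198\right) - 2565 = - \frac{20493}{199} - 2565 = - \frac{530928}{199}$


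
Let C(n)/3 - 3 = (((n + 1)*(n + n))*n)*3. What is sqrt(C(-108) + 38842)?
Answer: I*sqrt(22426013) ≈ 4735.6*I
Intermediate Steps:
C(n) = 9 + 18*n**2*(1 + n) (C(n) = 9 + 3*((((n + 1)*(n + n))*n)*3) = 9 + 3*((((1 + n)*(2*n))*n)*3) = 9 + 3*(((2*n*(1 + n))*n)*3) = 9 + 3*((2*n**2*(1 + n))*3) = 9 + 3*(6*n**2*(1 + n)) = 9 + 18*n**2*(1 + n))
sqrt(C(-108) + 38842) = sqrt((9 + 18*(-108)**2 + 18*(-108)**3) + 38842) = sqrt((9 + 18*11664 + 18*(-1259712)) + 38842) = sqrt((9 + 209952 - 22674816) + 38842) = sqrt(-22464855 + 38842) = sqrt(-22426013) = I*sqrt(22426013)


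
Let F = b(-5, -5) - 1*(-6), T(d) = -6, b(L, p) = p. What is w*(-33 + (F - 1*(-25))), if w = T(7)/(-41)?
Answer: -42/41 ≈ -1.0244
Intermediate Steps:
w = 6/41 (w = -6/(-41) = -6*(-1/41) = 6/41 ≈ 0.14634)
F = 1 (F = -5 - 1*(-6) = -5 + 6 = 1)
w*(-33 + (F - 1*(-25))) = 6*(-33 + (1 - 1*(-25)))/41 = 6*(-33 + (1 + 25))/41 = 6*(-33 + 26)/41 = (6/41)*(-7) = -42/41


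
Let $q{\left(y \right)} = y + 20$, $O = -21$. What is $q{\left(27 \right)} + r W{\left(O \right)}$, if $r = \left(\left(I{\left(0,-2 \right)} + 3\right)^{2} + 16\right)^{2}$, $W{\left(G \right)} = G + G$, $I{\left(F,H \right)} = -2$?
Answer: $-12091$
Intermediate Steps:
$q{\left(y \right)} = 20 + y$
$W{\left(G \right)} = 2 G$
$r = 289$ ($r = \left(\left(-2 + 3\right)^{2} + 16\right)^{2} = \left(1^{2} + 16\right)^{2} = \left(1 + 16\right)^{2} = 17^{2} = 289$)
$q{\left(27 \right)} + r W{\left(O \right)} = \left(20 + 27\right) + 289 \cdot 2 \left(-21\right) = 47 + 289 \left(-42\right) = 47 - 12138 = -12091$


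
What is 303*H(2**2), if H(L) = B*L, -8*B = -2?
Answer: 303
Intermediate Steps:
B = 1/4 (B = -1/8*(-2) = 1/4 ≈ 0.25000)
H(L) = L/4
303*H(2**2) = 303*((1/4)*2**2) = 303*((1/4)*4) = 303*1 = 303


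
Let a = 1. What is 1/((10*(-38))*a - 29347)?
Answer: -1/29727 ≈ -3.3639e-5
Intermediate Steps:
1/((10*(-38))*a - 29347) = 1/((10*(-38))*1 - 29347) = 1/(-380*1 - 29347) = 1/(-380 - 29347) = 1/(-29727) = -1/29727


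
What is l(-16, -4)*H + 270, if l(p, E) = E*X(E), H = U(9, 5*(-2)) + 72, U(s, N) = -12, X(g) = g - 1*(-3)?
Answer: 510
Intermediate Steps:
X(g) = 3 + g (X(g) = g + 3 = 3 + g)
H = 60 (H = -12 + 72 = 60)
l(p, E) = E*(3 + E)
l(-16, -4)*H + 270 = -4*(3 - 4)*60 + 270 = -4*(-1)*60 + 270 = 4*60 + 270 = 240 + 270 = 510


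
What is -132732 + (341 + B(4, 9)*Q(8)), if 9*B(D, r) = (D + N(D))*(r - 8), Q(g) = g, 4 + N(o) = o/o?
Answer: -1191511/9 ≈ -1.3239e+5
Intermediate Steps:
N(o) = -3 (N(o) = -4 + o/o = -4 + 1 = -3)
B(D, r) = (-8 + r)*(-3 + D)/9 (B(D, r) = ((D - 3)*(r - 8))/9 = ((-3 + D)*(-8 + r))/9 = ((-8 + r)*(-3 + D))/9 = (-8 + r)*(-3 + D)/9)
-132732 + (341 + B(4, 9)*Q(8)) = -132732 + (341 + (8/3 - 8/9*4 - ⅓*9 + (⅑)*4*9)*8) = -132732 + (341 + (8/3 - 32/9 - 3 + 4)*8) = -132732 + (341 + (⅑)*8) = -132732 + (341 + 8/9) = -132732 + 3077/9 = -1191511/9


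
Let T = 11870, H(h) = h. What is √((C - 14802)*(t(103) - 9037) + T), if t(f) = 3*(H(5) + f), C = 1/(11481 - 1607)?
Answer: √12575183353453534/9874 ≈ 11357.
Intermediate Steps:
C = 1/9874 ≈ 0.00010128
t(f) = 15 + 3*f (t(f) = 3*(5 + f) = 15 + 3*f)
√((C - 14802)*(t(103) - 9037) + T) = √((1/9874 - 14802)*((15 + 3*103) - 9037) + 11870) = √(-146154947*((15 + 309) - 9037)/9874 + 11870) = √(-146154947*(324 - 9037)/9874 + 11870) = √(-146154947/9874*(-8713) + 11870) = √(1273448053211/9874 + 11870) = √(1273565257591/9874) = √12575183353453534/9874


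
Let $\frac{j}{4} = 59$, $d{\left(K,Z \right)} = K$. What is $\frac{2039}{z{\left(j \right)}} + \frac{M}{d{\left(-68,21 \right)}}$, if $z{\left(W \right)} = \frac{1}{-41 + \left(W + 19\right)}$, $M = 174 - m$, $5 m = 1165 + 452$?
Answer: $\frac{148358387}{340} \approx 4.3635 \cdot 10^{5}$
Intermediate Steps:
$m = \frac{1617}{5}$ ($m = \frac{1165 + 452}{5} = \frac{1}{5} \cdot 1617 = \frac{1617}{5} \approx 323.4$)
$M = - \frac{747}{5}$ ($M = 174 - \frac{1617}{5} = - \frac{747}{5} \approx -149.4$)
$j = 236$ ($j = 4 \cdot 59 = 236$)
$z{\left(W \right)} = \frac{1}{-22 + W}$ ($z{\left(W \right)} = \frac{1}{-41 + \left(19 + W\right)} = \frac{1}{-22 + W}$)
$\frac{2039}{z{\left(j \right)}} + \frac{M}{d{\left(-68,21 \right)}} = \frac{2039}{\frac{1}{-22 + 236}} - \frac{747}{5 \left(-68\right)} = \frac{2039}{\frac{1}{214}} - - \frac{747}{340} = 2039 \frac{1}{\frac{1}{214}} + \frac{747}{340} = 2039 \cdot 214 + \frac{747}{340} = 436346 + \frac{747}{340} = \frac{148358387}{340}$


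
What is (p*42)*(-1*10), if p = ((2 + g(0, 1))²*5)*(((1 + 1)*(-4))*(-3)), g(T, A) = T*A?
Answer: -201600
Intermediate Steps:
g(T, A) = A*T
p = 480 (p = ((2 + 1*0)²*5)*(((1 + 1)*(-4))*(-3)) = ((2 + 0)²*5)*((2*(-4))*(-3)) = (2²*5)*(-8*(-3)) = (4*5)*24 = 20*24 = 480)
(p*42)*(-1*10) = (480*42)*(-1*10) = 20160*(-10) = -201600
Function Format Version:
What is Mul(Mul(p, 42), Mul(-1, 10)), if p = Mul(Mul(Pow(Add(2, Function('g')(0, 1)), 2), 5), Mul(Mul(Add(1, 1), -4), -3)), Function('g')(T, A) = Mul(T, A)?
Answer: -201600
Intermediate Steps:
Function('g')(T, A) = Mul(A, T)
p = 480 (p = Mul(Mul(Pow(Add(2, Mul(1, 0)), 2), 5), Mul(Mul(Add(1, 1), -4), -3)) = Mul(Mul(Pow(Add(2, 0), 2), 5), Mul(Mul(2, -4), -3)) = Mul(Mul(Pow(2, 2), 5), Mul(-8, -3)) = Mul(Mul(4, 5), 24) = Mul(20, 24) = 480)
Mul(Mul(p, 42), Mul(-1, 10)) = Mul(Mul(480, 42), Mul(-1, 10)) = Mul(20160, -10) = -201600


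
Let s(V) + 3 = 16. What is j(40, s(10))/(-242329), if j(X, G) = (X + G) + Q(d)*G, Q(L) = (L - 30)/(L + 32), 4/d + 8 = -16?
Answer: -7770/46284839 ≈ -0.00016787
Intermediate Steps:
d = -⅙ (d = 4/(-8 - 16) = 4/(-24) = 4*(-1/24) = -⅙ ≈ -0.16667)
s(V) = 13 (s(V) = -3 + 16 = 13)
Q(L) = (-30 + L)/(32 + L)
j(X, G) = X + 10*G/191 (j(X, G) = (X + G) + ((-30 - ⅙)/(32 - ⅙))*G = (G + X) + (-181/6/(191/6))*G = (G + X) + ((6/191)*(-181/6))*G = (G + X) - 181*G/191 = X + 10*G/191)
j(40, s(10))/(-242329) = (40 + (10/191)*13)/(-242329) = (40 + 130/191)*(-1/242329) = (7770/191)*(-1/242329) = -7770/46284839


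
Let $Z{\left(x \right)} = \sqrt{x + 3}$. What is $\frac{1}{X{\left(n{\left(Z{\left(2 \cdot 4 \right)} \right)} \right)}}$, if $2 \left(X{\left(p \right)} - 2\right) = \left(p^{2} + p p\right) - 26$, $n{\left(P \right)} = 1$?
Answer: $- \frac{1}{10} \approx -0.1$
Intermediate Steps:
$Z{\left(x \right)} = \sqrt{3 + x}$
$X{\left(p \right)} = -11 + p^{2}$ ($X{\left(p \right)} = 2 + \frac{\left(p^{2} + p p\right) - 26}{2} = 2 + \frac{\left(p^{2} + p^{2}\right) - 26}{2} = 2 + \frac{2 p^{2} - 26}{2} = 2 + \frac{-26 + 2 p^{2}}{2} = 2 + \left(-13 + p^{2}\right) = -11 + p^{2}$)
$\frac{1}{X{\left(n{\left(Z{\left(2 \cdot 4 \right)} \right)} \right)}} = \frac{1}{-11 + 1^{2}} = \frac{1}{-11 + 1} = \frac{1}{-10} = - \frac{1}{10}$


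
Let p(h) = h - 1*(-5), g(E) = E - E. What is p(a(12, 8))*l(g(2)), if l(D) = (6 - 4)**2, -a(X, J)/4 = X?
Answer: -172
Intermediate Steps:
a(X, J) = -4*X
g(E) = 0
p(h) = 5 + h (p(h) = h + 5 = 5 + h)
l(D) = 4 (l(D) = 2**2 = 4)
p(a(12, 8))*l(g(2)) = (5 - 4*12)*4 = (5 - 48)*4 = -43*4 = -172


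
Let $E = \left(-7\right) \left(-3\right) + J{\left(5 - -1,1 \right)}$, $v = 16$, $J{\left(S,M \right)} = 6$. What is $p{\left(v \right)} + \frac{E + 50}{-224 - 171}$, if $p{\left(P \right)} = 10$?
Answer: $\frac{3873}{395} \approx 9.8051$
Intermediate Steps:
$E = 27$ ($E = \left(-7\right) \left(-3\right) + 6 = 21 + 6 = 27$)
$p{\left(v \right)} + \frac{E + 50}{-224 - 171} = 10 + \frac{27 + 50}{-224 - 171} = 10 + \frac{77}{-395} = 10 + 77 \left(- \frac{1}{395}\right) = 10 - \frac{77}{395} = \frac{3873}{395}$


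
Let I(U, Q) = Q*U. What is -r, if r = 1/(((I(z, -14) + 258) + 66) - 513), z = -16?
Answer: -1/35 ≈ -0.028571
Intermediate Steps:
r = 1/35 (r = 1/(((-14*(-16) + 258) + 66) - 513) = 1/(((224 + 258) + 66) - 513) = 1/((482 + 66) - 513) = 1/(548 - 513) = 1/35 ≈ 0.028571)
-r = -1*1/35 = -1/35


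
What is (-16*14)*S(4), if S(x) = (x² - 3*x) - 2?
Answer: -448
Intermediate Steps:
S(x) = -2 + x² - 3*x
(-16*14)*S(4) = (-16*14)*(-2 + 4² - 3*4) = -224*(-2 + 16 - 12) = -224*2 = -448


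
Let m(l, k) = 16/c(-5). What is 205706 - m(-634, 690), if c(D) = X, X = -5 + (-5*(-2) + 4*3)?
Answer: 3496986/17 ≈ 2.0571e+5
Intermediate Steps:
X = 17 (X = -5 + (10 + 12) = -5 + 22 = 17)
c(D) = 17
m(l, k) = 16/17
205706 - m(-634, 690) = 205706 - 1*16/17 = 205706 - 16/17 = 3496986/17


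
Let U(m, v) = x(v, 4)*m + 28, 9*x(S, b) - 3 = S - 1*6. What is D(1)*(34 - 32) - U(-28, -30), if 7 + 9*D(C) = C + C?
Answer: -1186/9 ≈ -131.78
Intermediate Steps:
x(S, b) = -⅓ + S/9 (x(S, b) = ⅓ + (S - 1*6)/9 = ⅓ + (S - 6)/9 = ⅓ + (-6 + S)/9 = ⅓ + (-⅔ + S/9) = -⅓ + S/9)
D(C) = -7/9 + 2*C/9 (D(C) = -7/9 + (C + C)/9 = -7/9 + (2*C)/9 = -7/9 + 2*C/9)
U(m, v) = 28 + m*(-⅓ + v/9) (U(m, v) = (-⅓ + v/9)*m + 28 = m*(-⅓ + v/9) + 28 = 28 + m*(-⅓ + v/9))
D(1)*(34 - 32) - U(-28, -30) = (-7/9 + (2/9)*1)*(34 - 32) - (28 + (⅑)*(-28)*(-3 - 30)) = (-7/9 + 2/9)*2 - (28 + (⅑)*(-28)*(-33)) = -5/9*2 - (28 + 308/3) = -10/9 - 1*392/3 = -10/9 - 392/3 = -1186/9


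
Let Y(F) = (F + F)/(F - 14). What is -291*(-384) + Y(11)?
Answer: 335210/3 ≈ 1.1174e+5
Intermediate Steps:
Y(F) = 2*F/(-14 + F) (Y(F) = (2*F)/(-14 + F) = 2*F/(-14 + F))
-291*(-384) + Y(11) = -291*(-384) + 2*11/(-14 + 11) = 111744 + 2*11/(-3) = 111744 + 2*11*(-⅓) = 111744 - 22/3 = 335210/3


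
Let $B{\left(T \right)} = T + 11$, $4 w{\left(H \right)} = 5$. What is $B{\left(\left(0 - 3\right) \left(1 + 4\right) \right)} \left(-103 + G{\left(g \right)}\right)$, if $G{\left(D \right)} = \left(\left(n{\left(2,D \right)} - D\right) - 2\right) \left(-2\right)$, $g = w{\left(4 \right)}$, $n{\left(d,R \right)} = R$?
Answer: $396$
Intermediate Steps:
$w{\left(H \right)} = \frac{5}{4}$ ($w{\left(H \right)} = \frac{1}{4} \cdot 5 = \frac{5}{4}$)
$B{\left(T \right)} = 11 + T$
$g = \frac{5}{4} \approx 1.25$
$G{\left(D \right)} = 4$ ($G{\left(D \right)} = \left(\left(D - D\right) - 2\right) \left(-2\right) = \left(0 - 2\right) \left(-2\right) = \left(-2\right) \left(-2\right) = 4$)
$B{\left(\left(0 - 3\right) \left(1 + 4\right) \right)} \left(-103 + G{\left(g \right)}\right) = \left(11 + \left(0 - 3\right) \left(1 + 4\right)\right) \left(-103 + 4\right) = \left(11 - 15\right) \left(-99\right) = \left(-4\right) \left(-99\right) = 396$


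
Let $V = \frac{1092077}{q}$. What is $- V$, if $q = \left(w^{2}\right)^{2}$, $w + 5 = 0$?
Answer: $- \frac{1092077}{625} \approx -1747.3$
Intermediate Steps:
$w = -5$ ($w = -5 + 0 = -5$)
$q = 625$ ($q = \left(\left(-5\right)^{2}\right)^{2} = 25^{2} = 625$)
$V = \frac{1092077}{625} \approx 1747.3$
$- V = \left(-1\right) \frac{1092077}{625} = - \frac{1092077}{625}$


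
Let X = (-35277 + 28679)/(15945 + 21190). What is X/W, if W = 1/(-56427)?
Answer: 53186478/5305 ≈ 10026.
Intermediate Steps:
W = -1/56427 ≈ -1.7722e-5
X = -6598/37135 ≈ -0.17768
X/W = -6598/(37135*(-1/56427)) = -6598/37135*(-56427) = 53186478/5305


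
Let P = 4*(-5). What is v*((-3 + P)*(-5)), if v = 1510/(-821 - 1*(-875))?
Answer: 86825/27 ≈ 3215.7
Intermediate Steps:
P = -20
v = 755/27 (v = 1510/(-821 + 875) = 1510/54 = 1510*(1/54) = 755/27 ≈ 27.963)
v*((-3 + P)*(-5)) = 755*((-3 - 20)*(-5))/27 = 755*(-23*(-5))/27 = (755/27)*115 = 86825/27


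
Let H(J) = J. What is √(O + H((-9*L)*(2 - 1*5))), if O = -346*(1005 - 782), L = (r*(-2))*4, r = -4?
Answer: I*√76294 ≈ 276.21*I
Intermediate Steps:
L = 32 (L = -4*(-2)*4 = 8*4 = 32)
O = -77158 (O = -346*223 = -77158)
√(O + H((-9*L)*(2 - 1*5))) = √(-77158 + (-9*32)*(2 - 1*5)) = √(-77158 - 288*(2 - 5)) = √(-77158 - 288*(-3)) = √(-77158 + 864) = √(-76294) = I*√76294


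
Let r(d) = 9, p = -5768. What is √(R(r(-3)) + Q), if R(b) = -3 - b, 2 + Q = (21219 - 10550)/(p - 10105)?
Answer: I*√3696678843/15873 ≈ 3.8304*I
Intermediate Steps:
Q = -42415/15873 (Q = -2 + (21219 - 10550)/(-5768 - 10105) = -2 + 10669/(-15873) = -2 + 10669*(-1/15873) = -2 - 10669/15873 = -42415/15873 ≈ -2.6721)
√(R(r(-3)) + Q) = √((-3 - 1*9) - 42415/15873) = √((-3 - 9) - 42415/15873) = √(-12 - 42415/15873) = √(-232891/15873) = I*√3696678843/15873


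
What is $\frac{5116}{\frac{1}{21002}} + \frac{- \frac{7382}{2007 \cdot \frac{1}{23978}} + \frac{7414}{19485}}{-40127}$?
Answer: $\frac{18734114229044018938}{174358034685} \approx 1.0745 \cdot 10^{8}$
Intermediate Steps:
$\frac{5116}{\frac{1}{21002}} + \frac{- \frac{7382}{2007 \cdot \frac{1}{23978}} + \frac{7414}{19485}}{-40127} = 5116 \frac{1}{\frac{1}{21002}} + \left(- \frac{7382}{2007 \cdot \frac{1}{23978}} + 7414 \cdot \frac{1}{19485}\right) \left(- \frac{1}{40127}\right) = 5116 \cdot 21002 + \left(- \frac{7382}{\frac{2007}{23978}} + \frac{7414}{19485}\right) \left(- \frac{1}{40127}\right) = 107446232 + \left(\left(-7382\right) \frac{23978}{2007} + \frac{7414}{19485}\right) \left(- \frac{1}{40127}\right) = 107446232 + \left(- \frac{177005596}{2007} + \frac{7414}{19485}\right) \left(- \frac{1}{40127}\right) = 107446232 - - \frac{383215462018}{174358034685} = 107446232 + \frac{383215462018}{174358034685} = \frac{18734114229044018938}{174358034685}$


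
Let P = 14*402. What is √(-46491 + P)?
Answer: I*√40863 ≈ 202.15*I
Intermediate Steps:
P = 5628
√(-46491 + P) = √(-46491 + 5628) = √(-40863) = I*√40863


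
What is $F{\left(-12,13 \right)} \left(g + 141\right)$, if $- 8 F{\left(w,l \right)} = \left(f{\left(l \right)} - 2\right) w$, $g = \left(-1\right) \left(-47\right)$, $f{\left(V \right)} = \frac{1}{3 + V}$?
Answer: $- \frac{4371}{8} \approx -546.38$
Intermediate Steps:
$g = 47$
$F{\left(w,l \right)} = - \frac{w \left(-2 + \frac{1}{3 + l}\right)}{8}$ ($F{\left(w,l \right)} = - \frac{\left(\frac{1}{3 + l} - 2\right) w}{8} = - \frac{\left(-2 + \frac{1}{3 + l}\right) w}{8} = - \frac{w \left(-2 + \frac{1}{3 + l}\right)}{8}$)
$F{\left(-12,13 \right)} \left(g + 141\right) = \frac{1}{8} \left(-12\right) \frac{1}{3 + 13} \left(5 + 2 \cdot 13\right) \left(47 + 141\right) = \frac{1}{8} \left(-12\right) \frac{1}{16} \left(5 + 26\right) 188 = \frac{1}{8} \left(-12\right) \frac{1}{16} \cdot 31 \cdot 188 = \left(- \frac{93}{32}\right) 188 = - \frac{4371}{8}$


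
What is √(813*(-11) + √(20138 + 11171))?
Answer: √(-8943 + √31309) ≈ 93.627*I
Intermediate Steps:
√(813*(-11) + √(20138 + 11171)) = √(-8943 + √31309)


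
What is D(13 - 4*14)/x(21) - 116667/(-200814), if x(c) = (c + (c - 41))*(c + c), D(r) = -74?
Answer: -1660037/1405698 ≈ -1.1809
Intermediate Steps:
x(c) = 2*c*(-41 + 2*c) (x(c) = (c + (-41 + c))*(2*c) = (-41 + 2*c)*(2*c) = 2*c*(-41 + 2*c))
D(13 - 4*14)/x(21) - 116667/(-200814) = -74*1/(42*(-41 + 2*21)) - 116667/(-200814) = -74*1/(42*(-41 + 42)) - 116667*(-1/200814) = -74/(2*21*1) + 38889/66938 = -74/42 + 38889/66938 = -74*1/42 + 38889/66938 = -37/21 + 38889/66938 = -1660037/1405698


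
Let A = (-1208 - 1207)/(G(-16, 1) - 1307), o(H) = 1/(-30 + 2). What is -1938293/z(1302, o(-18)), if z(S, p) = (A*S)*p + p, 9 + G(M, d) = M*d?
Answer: 4016143096/174759 ≈ 22981.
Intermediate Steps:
G(M, d) = -9 + M*d
o(H) = -1/28 (o(H) = 1/(-28) = -1/28)
A = 805/444 (A = (-1208 - 1207)/((-9 - 16*1) - 1307) = -2415/((-9 - 16) - 1307) = -2415/(-25 - 1307) = -2415/(-1332) = -2415*(-1/1332) = 805/444 ≈ 1.8131)
z(S, p) = p + 805*S*p/444 (z(S, p) = (805*S/444)*p + p = 805*S*p/444 + p = p + 805*S*p/444)
-1938293/z(1302, o(-18)) = -1938293*(-12432/(444 + 805*1302)) = -1938293*(-12432/(444 + 1048110)) = -1938293/((1/444)*(-1/28)*1048554) = -1938293/(-174759/2072) = -1938293*(-2072/174759) = 4016143096/174759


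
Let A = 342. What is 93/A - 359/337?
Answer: -30479/38418 ≈ -0.79335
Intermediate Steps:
93/A - 359/337 = 93/342 - 359/337 = 93*(1/342) - 359*1/337 = 31/114 - 359/337 = -30479/38418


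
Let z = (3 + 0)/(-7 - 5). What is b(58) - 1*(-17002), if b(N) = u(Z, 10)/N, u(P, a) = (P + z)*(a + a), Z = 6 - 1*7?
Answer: 986091/58 ≈ 17002.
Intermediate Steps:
z = -¼ (z = 3/(-12) = 3*(-1/12) = -¼ ≈ -0.25000)
Z = -1 (Z = 6 - 7 = -1)
u(P, a) = 2*a*(-¼ + P) (u(P, a) = (P - ¼)*(a + a) = (-¼ + P)*(2*a) = 2*a*(-¼ + P))
b(N) = -25/N (b(N) = ((½)*10*(-1 + 4*(-1)))/N = ((½)*10*(-1 - 4))/N = ((½)*10*(-5))/N = -25/N)
b(58) - 1*(-17002) = -25/58 - 1*(-17002) = -25*1/58 + 17002 = -25/58 + 17002 = 986091/58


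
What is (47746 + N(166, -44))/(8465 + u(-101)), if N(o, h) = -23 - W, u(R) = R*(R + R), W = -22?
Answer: 47745/28867 ≈ 1.6540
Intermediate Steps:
u(R) = 2*R**2 (u(R) = R*(2*R) = 2*R**2)
N(o, h) = -1 (N(o, h) = -23 - 1*(-22) = -23 + 22 = -1)
(47746 + N(166, -44))/(8465 + u(-101)) = (47746 - 1)/(8465 + 2*(-101)**2) = 47745/(8465 + 2*10201) = 47745/(8465 + 20402) = 47745/28867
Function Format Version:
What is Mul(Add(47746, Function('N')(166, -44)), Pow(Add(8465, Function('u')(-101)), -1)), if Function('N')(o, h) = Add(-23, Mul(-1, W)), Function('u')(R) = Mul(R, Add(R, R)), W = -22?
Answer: Rational(47745, 28867) ≈ 1.6540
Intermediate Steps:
Function('u')(R) = Mul(2, Pow(R, 2)) (Function('u')(R) = Mul(R, Mul(2, R)) = Mul(2, Pow(R, 2)))
Function('N')(o, h) = -1 (Function('N')(o, h) = Add(-23, Mul(-1, -22)) = Add(-23, 22) = -1)
Mul(Add(47746, Function('N')(166, -44)), Pow(Add(8465, Function('u')(-101)), -1)) = Mul(Add(47746, -1), Pow(Add(8465, Mul(2, Pow(-101, 2))), -1)) = Mul(47745, Pow(Add(8465, Mul(2, 10201)), -1)) = Mul(47745, Pow(Add(8465, 20402), -1)) = Mul(47745, Pow(28867, -1)) = Mul(47745, Rational(1, 28867)) = Rational(47745, 28867)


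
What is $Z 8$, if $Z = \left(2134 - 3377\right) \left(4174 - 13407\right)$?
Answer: $91812952$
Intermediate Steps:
$Z = 11476619$ ($Z = \left(-1243\right) \left(-9233\right) = 11476619$)
$Z 8 = 11476619 \cdot 8 = 91812952$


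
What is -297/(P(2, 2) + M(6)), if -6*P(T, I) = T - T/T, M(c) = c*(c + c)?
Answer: -1782/431 ≈ -4.1346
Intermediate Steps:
M(c) = 2*c² (M(c) = c*(2*c) = 2*c²)
P(T, I) = ⅙ - T/6 (P(T, I) = -(T - T/T)/6 = -(T - 1*1)/6 = -(T - 1)/6 = -(-1 + T)/6 = ⅙ - T/6)
-297/(P(2, 2) + M(6)) = -297/((⅙ - ⅙*2) + 2*6²) = -297/((⅙ - ⅓) + 2*36) = -297/(-⅙ + 72) = -297/(431/6) = (6/431)*(-297) = -1782/431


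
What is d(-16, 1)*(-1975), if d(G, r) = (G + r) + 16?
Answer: -1975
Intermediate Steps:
d(G, r) = 16 + G + r
d(-16, 1)*(-1975) = (16 - 16 + 1)*(-1975) = 1*(-1975) = -1975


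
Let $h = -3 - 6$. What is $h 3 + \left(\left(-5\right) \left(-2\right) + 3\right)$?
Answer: $-14$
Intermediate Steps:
$h = -9$
$h 3 + \left(\left(-5\right) \left(-2\right) + 3\right) = \left(-9\right) 3 + \left(\left(-5\right) \left(-2\right) + 3\right) = -27 + \left(10 + 3\right) = -27 + 13 = -14$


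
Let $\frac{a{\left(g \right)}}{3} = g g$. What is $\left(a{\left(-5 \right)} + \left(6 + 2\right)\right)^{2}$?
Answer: $6889$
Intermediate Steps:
$a{\left(g \right)} = 3 g^{2}$ ($a{\left(g \right)} = 3 g g = 3 g^{2}$)
$\left(a{\left(-5 \right)} + \left(6 + 2\right)\right)^{2} = \left(3 \left(-5\right)^{2} + \left(6 + 2\right)\right)^{2} = \left(3 \cdot 25 + 8\right)^{2} = \left(75 + 8\right)^{2} = 83^{2} = 6889$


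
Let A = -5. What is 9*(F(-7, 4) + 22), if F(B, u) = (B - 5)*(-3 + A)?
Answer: 1062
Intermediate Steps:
F(B, u) = 40 - 8*B (F(B, u) = (B - 5)*(-3 - 5) = (-5 + B)*(-8) = 40 - 8*B)
9*(F(-7, 4) + 22) = 9*((40 - 8*(-7)) + 22) = 9*((40 + 56) + 22) = 9*(96 + 22) = 9*118 = 1062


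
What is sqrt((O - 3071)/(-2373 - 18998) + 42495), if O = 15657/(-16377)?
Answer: sqrt(578382547590797251407)/116664289 ≈ 206.14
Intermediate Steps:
O = -5219/5459 (O = 15657*(-1/16377) = -5219/5459 ≈ -0.95604)
sqrt((O - 3071)/(-2373 - 18998) + 42495) = sqrt((-5219/5459 - 3071)/(-2373 - 18998) + 42495) = sqrt(-16769808/5459/(-21371) + 42495) = sqrt(-16769808/5459*(-1/21371) + 42495) = sqrt(16769808/116664289 + 42495) = sqrt(4957665730863/116664289) = sqrt(578382547590797251407)/116664289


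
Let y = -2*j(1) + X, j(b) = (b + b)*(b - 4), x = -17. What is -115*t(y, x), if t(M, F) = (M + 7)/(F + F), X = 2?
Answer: 2415/34 ≈ 71.029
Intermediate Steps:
j(b) = 2*b*(-4 + b) (j(b) = (2*b)*(-4 + b) = 2*b*(-4 + b))
y = 14 (y = -4*(-4 + 1) + 2 = -4*(-3) + 2 = -2*(-6) + 2 = 12 + 2 = 14)
t(M, F) = (7 + M)/(2*F) (t(M, F) = (7 + M)/((2*F)) = (7 + M)*(1/(2*F)) = (7 + M)/(2*F))
-115*t(y, x) = -115*(7 + 14)/(2*(-17)) = -115*(-1)*21/(2*17) = -115*(-21/34) = 2415/34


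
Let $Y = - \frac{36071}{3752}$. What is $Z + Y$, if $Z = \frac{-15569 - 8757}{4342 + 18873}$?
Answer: $- \frac{132665631}{12443240} \approx -10.662$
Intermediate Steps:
$Z = - \frac{24326}{23215} \approx -1.0479$
$Y = - \frac{5153}{536}$ ($Y = \left(-36071\right) \frac{1}{3752} = - \frac{5153}{536} \approx -9.6138$)
$Z + Y = - \frac{24326}{23215} - \frac{5153}{536} = - \frac{132665631}{12443240}$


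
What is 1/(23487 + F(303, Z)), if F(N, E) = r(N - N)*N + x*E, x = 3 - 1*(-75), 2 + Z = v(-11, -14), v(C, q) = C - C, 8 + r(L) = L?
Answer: 1/20907 ≈ 4.7831e-5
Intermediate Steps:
r(L) = -8 + L
v(C, q) = 0
Z = -2 (Z = -2 + 0 = -2)
x = 78 (x = 3 + 75 = 78)
F(N, E) = -8*N + 78*E (F(N, E) = (-8 + (N - N))*N + 78*E = (-8 + 0)*N + 78*E = -8*N + 78*E)
1/(23487 + F(303, Z)) = 1/(23487 + (-8*303 + 78*(-2))) = 1/(23487 + (-2424 - 156)) = 1/(23487 - 2580) = 1/20907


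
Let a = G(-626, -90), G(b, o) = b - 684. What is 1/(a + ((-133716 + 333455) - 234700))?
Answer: -1/36271 ≈ -2.7570e-5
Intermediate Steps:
G(b, o) = -684 + b
a = -1310 (a = -684 - 626 = -1310)
1/(a + ((-133716 + 333455) - 234700)) = 1/(-1310 + ((-133716 + 333455) - 234700)) = 1/(-1310 + (199739 - 234700)) = 1/(-1310 - 34961) = 1/(-36271) = -1/36271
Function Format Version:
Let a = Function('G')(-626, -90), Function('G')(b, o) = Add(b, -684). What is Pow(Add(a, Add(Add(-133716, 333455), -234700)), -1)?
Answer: Rational(-1, 36271) ≈ -2.7570e-5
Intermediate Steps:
Function('G')(b, o) = Add(-684, b)
a = -1310 (a = Add(-684, -626) = -1310)
Pow(Add(a, Add(Add(-133716, 333455), -234700)), -1) = Pow(Add(-1310, Add(Add(-133716, 333455), -234700)), -1) = Pow(Add(-1310, Add(199739, -234700)), -1) = Pow(Add(-1310, -34961), -1) = Pow(-36271, -1) = Rational(-1, 36271)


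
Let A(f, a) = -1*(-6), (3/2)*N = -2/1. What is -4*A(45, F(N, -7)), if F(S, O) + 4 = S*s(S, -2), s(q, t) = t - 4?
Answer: -24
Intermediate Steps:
s(q, t) = -4 + t
N = -4/3 (N = 2*(-2/1)/3 = 2*(-2*1)/3 = (2/3)*(-2) = -4/3 ≈ -1.3333)
F(S, O) = -4 - 6*S (F(S, O) = -4 + S*(-4 - 2) = -4 + S*(-6) = -4 - 6*S)
A(f, a) = 6
-4*A(45, F(N, -7)) = -4*6 = -24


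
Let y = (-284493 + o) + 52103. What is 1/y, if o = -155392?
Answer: -1/387782 ≈ -2.5788e-6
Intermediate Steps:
y = -387782 (y = (-284493 - 155392) + 52103 = -439885 + 52103 = -387782)
1/y = 1/(-387782) = -1/387782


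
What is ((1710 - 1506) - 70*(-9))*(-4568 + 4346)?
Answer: -185148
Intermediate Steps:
((1710 - 1506) - 70*(-9))*(-4568 + 4346) = (204 + 630)*(-222) = 834*(-222) = -185148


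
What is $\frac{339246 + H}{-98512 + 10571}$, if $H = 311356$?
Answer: $- \frac{650602}{87941} \approx -7.3982$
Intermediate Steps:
$\frac{339246 + H}{-98512 + 10571} = \frac{339246 + 311356}{-98512 + 10571} = \frac{650602}{-87941} = 650602 \left(- \frac{1}{87941}\right) = - \frac{650602}{87941}$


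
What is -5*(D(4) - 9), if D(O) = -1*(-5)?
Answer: 20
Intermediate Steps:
D(O) = 5
-5*(D(4) - 9) = -5*(5 - 9) = -5*(-4) = 20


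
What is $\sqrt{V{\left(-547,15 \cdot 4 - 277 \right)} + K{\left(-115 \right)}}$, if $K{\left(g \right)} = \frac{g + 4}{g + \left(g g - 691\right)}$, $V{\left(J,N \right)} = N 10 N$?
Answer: $\frac{\sqrt{72626098380781}}{12419} \approx 686.21$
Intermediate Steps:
$V{\left(J,N \right)} = 10 N^{2}$ ($V{\left(J,N \right)} = 10 N N = 10 N^{2}$)
$K{\left(g \right)} = \frac{4 + g}{-691 + g + g^{2}}$ ($K{\left(g \right)} = \frac{4 + g}{g + \left(g^{2} - 691\right)} = \frac{4 + g}{g + \left(-691 + g^{2}\right)} = \frac{4 + g}{-691 + g + g^{2}}$)
$\sqrt{V{\left(-547,15 \cdot 4 - 277 \right)} + K{\left(-115 \right)}} = \sqrt{10 \left(15 \cdot 4 - 277\right)^{2} + \frac{4 - 115}{-691 - 115 + \left(-115\right)^{2}}} = \sqrt{10 \left(60 - 277\right)^{2} + \frac{1}{-691 - 115 + 13225} \left(-111\right)} = \sqrt{10 \left(-217\right)^{2} + \frac{1}{12419} \left(-111\right)} = \sqrt{10 \cdot 47089 + \frac{1}{12419} \left(-111\right)} = \sqrt{470890 - \frac{111}{12419}} = \sqrt{\frac{5847982799}{12419}} = \frac{\sqrt{72626098380781}}{12419}$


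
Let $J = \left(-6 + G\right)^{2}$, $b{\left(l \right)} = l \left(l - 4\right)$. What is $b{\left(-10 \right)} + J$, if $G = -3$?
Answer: $221$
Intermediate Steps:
$b{\left(l \right)} = l \left(-4 + l\right)$
$J = 81$ ($J = \left(-6 - 3\right)^{2} = \left(-9\right)^{2} = 81$)
$b{\left(-10 \right)} + J = - 10 \left(-4 - 10\right) + 81 = \left(-10\right) \left(-14\right) + 81 = 140 + 81 = 221$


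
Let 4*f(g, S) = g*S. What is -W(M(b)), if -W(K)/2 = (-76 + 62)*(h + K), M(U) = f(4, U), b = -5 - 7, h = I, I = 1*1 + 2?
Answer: 252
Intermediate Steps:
I = 3 (I = 1 + 2 = 3)
h = 3
b = -12
f(g, S) = S*g/4 (f(g, S) = (g*S)/4 = (S*g)/4 = S*g/4)
M(U) = U (M(U) = (1/4)*U*4 = U)
W(K) = 84 + 28*K (W(K) = -2*(-76 + 62)*(3 + K) = -(-28)*(3 + K) = -2*(-42 - 14*K) = 84 + 28*K)
-W(M(b)) = -(84 + 28*(-12)) = -(84 - 336) = -1*(-252) = 252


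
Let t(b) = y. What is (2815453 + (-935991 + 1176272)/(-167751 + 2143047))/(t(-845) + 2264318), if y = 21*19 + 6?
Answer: 5561353289369/4473498283008 ≈ 1.2432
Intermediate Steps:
y = 405 (y = 399 + 6 = 405)
t(b) = 405
(2815453 + (-935991 + 1176272)/(-167751 + 2143047))/(t(-845) + 2264318) = (2815453 + (-935991 + 1176272)/(-167751 + 2143047))/(405 + 2264318) = (2815453 + 240281/1975296)/2264723 = (2815453 + 240281*(1/1975296))*(1/2264723) = (2815453 + 240281/1975296)*(1/2264723) = (5561353289369/1975296)*(1/2264723) = 5561353289369/4473498283008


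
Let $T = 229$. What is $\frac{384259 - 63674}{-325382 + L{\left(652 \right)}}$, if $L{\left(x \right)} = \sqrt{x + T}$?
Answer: $- \frac{104312588470}{105873445043} - \frac{320585 \sqrt{881}}{105873445043} \approx -0.98535$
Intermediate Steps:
$L{\left(x \right)} = \sqrt{229 + x}$ ($L{\left(x \right)} = \sqrt{x + 229} = \sqrt{229 + x}$)
$\frac{384259 - 63674}{-325382 + L{\left(652 \right)}} = \frac{384259 - 63674}{-325382 + \sqrt{229 + 652}} = \frac{320585}{-325382 + \sqrt{881}}$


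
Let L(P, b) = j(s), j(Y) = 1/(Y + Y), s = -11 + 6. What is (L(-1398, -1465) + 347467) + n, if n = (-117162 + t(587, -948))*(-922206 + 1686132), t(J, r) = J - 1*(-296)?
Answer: -888282038871/10 ≈ -8.8828e+10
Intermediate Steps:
s = -5
t(J, r) = 296 + J (t(J, r) = J + 296 = 296 + J)
j(Y) = 1/(2*Y)
L(P, b) = -⅒ (L(P, b) = (½)/(-5) = (½)*(-⅕) = -⅒)
n = -88828551354 (n = (-117162 + (296 + 587))*(-922206 + 1686132) = (-117162 + 883)*763926 = -116279*763926 = -88828551354)
(L(-1398, -1465) + 347467) + n = (-⅒ + 347467) - 88828551354 = 3474669/10 - 88828551354 = -888282038871/10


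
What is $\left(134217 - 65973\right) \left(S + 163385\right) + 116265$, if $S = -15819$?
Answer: $10070610369$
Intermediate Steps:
$\left(134217 - 65973\right) \left(S + 163385\right) + 116265 = \left(134217 - 65973\right) \left(-15819 + 163385\right) + 116265 = \left(134217 + \left(-80858 + 14885\right)\right) 147566 + 116265 = \left(134217 - 65973\right) 147566 + 116265 = 68244 \cdot 147566 + 116265 = 10070494104 + 116265 = 10070610369$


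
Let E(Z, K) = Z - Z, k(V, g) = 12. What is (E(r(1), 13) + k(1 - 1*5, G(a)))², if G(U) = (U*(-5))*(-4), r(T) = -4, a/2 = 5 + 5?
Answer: 144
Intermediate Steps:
a = 20 (a = 2*(5 + 5) = 2*10 = 20)
G(U) = 20*U (G(U) = -5*U*(-4) = 20*U)
E(Z, K) = 0
(E(r(1), 13) + k(1 - 1*5, G(a)))² = (0 + 12)² = 12² = 144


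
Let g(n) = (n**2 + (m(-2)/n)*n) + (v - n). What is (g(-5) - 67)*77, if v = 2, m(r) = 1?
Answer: -2618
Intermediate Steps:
g(n) = 3 + n**2 - n (g(n) = (n**2 + (1/n)*n) + (2 - n) = (n**2 + n/n) + (2 - n) = (n**2 + 1) + (2 - n) = (1 + n**2) + (2 - n) = 3 + n**2 - n)
(g(-5) - 67)*77 = ((3 + (-5)**2 - 1*(-5)) - 67)*77 = ((3 + 25 + 5) - 67)*77 = (33 - 67)*77 = -34*77 = -2618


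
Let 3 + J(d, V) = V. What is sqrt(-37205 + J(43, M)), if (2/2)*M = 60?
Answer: 2*I*sqrt(9287) ≈ 192.74*I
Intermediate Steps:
M = 60
J(d, V) = -3 + V
sqrt(-37205 + J(43, M)) = sqrt(-37205 + (-3 + 60)) = sqrt(-37205 + 57) = sqrt(-37148) = 2*I*sqrt(9287)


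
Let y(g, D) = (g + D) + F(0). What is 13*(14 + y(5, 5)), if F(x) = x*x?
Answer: 312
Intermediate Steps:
F(x) = x²
y(g, D) = D + g (y(g, D) = (g + D) + 0² = (D + g) + 0 = D + g)
13*(14 + y(5, 5)) = 13*(14 + (5 + 5)) = 13*(14 + 10) = 13*24 = 312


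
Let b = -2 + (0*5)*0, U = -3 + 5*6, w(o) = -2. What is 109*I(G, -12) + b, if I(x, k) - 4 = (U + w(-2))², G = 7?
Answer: 68559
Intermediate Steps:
U = 27 (U = -3 + 30 = 27)
I(x, k) = 629 (I(x, k) = 4 + (27 - 2)² = 4 + 25² = 4 + 625 = 629)
b = -2 (b = -2 + 0*0 = -2 + 0 = -2)
109*I(G, -12) + b = 109*629 - 2 = 68561 - 2 = 68559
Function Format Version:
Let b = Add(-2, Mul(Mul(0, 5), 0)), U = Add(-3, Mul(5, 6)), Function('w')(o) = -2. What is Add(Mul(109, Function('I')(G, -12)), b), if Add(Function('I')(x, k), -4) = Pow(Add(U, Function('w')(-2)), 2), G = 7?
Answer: 68559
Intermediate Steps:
U = 27 (U = Add(-3, 30) = 27)
Function('I')(x, k) = 629 (Function('I')(x, k) = Add(4, Pow(Add(27, -2), 2)) = Add(4, Pow(25, 2)) = Add(4, 625) = 629)
b = -2 (b = Add(-2, Mul(0, 0)) = Add(-2, 0) = -2)
Add(Mul(109, Function('I')(G, -12)), b) = Add(Mul(109, 629), -2) = Add(68561, -2) = 68559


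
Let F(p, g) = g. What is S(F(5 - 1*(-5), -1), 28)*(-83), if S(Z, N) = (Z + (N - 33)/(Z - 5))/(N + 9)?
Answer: 83/222 ≈ 0.37387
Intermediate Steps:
S(Z, N) = (Z + (-33 + N)/(-5 + Z))/(9 + N)
S(F(5 - 1*(-5), -1), 28)*(-83) = ((-33 + 28 + (-1)² - 5*(-1))/(-45 - 5*28 + 9*(-1) + 28*(-1)))*(-83) = ((-33 + 28 + 1 + 5)/(-45 - 140 - 9 - 28))*(-83) = (1/(-222))*(-83) = -1/222*1*(-83) = -1/222*(-83) = 83/222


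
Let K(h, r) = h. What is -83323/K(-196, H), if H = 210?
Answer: 83323/196 ≈ 425.12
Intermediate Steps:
-83323/K(-196, H) = -83323/(-196) = -83323*(-1/196) = 83323/196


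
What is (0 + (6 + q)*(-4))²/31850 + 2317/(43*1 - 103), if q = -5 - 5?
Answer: -7378109/191100 ≈ -38.609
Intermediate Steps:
q = -10
(0 + (6 + q)*(-4))²/31850 + 2317/(43*1 - 103) = (0 + (6 - 10)*(-4))²/31850 + 2317/(43*1 - 103) = (0 - 4*(-4))²*(1/31850) + 2317/(43 - 103) = (0 + 16)²*(1/31850) + 2317/(-60) = 16²*(1/31850) + 2317*(-1/60) = 256*(1/31850) - 2317/60 = 128/15925 - 2317/60 = -7378109/191100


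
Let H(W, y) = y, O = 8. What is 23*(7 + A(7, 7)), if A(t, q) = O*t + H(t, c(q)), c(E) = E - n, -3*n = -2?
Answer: 4784/3 ≈ 1594.7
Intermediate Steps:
n = 2/3 (n = -1/3*(-2) = 2/3 ≈ 0.66667)
c(E) = -2/3 + E (c(E) = E - 1*2/3 = E - 2/3 = -2/3 + E)
A(t, q) = -2/3 + q + 8*t (A(t, q) = 8*t + (-2/3 + q) = -2/3 + q + 8*t)
23*(7 + A(7, 7)) = 23*(7 + (-2/3 + 7 + 8*7)) = 23*(7 + (-2/3 + 7 + 56)) = 23*(7 + 187/3) = 23*(208/3) = 4784/3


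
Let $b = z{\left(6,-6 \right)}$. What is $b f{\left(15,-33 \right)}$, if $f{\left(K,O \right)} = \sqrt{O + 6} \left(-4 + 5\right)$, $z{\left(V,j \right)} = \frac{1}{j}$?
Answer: $- \frac{i \sqrt{3}}{2} \approx - 0.86602 i$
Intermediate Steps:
$b = - \frac{1}{6}$ ($b = \frac{1}{-6} = - \frac{1}{6} \approx -0.16667$)
$f{\left(K,O \right)} = \sqrt{6 + O}$ ($f{\left(K,O \right)} = \sqrt{6 + O} 1 = \sqrt{6 + O}$)
$b f{\left(15,-33 \right)} = - \frac{\sqrt{6 - 33}}{6} = - \frac{\sqrt{-27}}{6} = - \frac{3 i \sqrt{3}}{6} = - \frac{i \sqrt{3}}{2}$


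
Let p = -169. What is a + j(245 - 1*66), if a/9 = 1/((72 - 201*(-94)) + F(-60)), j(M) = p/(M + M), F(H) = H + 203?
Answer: -3226199/6841022 ≈ -0.47160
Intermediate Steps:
F(H) = 203 + H
j(M) = -169/(2*M) (j(M) = -169/(M + M) = -169*1/(2*M) = -169/(2*M))
a = 9/19109 (a = 9/((72 - 201*(-94)) + (203 - 60)) = 9/((72 + 18894) + 143) = 9/(18966 + 143) = 9/19109 ≈ 0.00047098)
a + j(245 - 1*66) = 9/19109 - 169/(2*(245 - 1*66)) = 9/19109 - 169/(2*(245 - 66)) = 9/19109 - 169/2/179 = 9/19109 - 169/2*1/179 = 9/19109 - 169/358 = -3226199/6841022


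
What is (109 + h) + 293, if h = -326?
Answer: 76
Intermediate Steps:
(109 + h) + 293 = (109 - 326) + 293 = -217 + 293 = 76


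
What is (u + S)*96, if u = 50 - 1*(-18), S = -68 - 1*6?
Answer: -576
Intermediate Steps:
S = -74 (S = -68 - 6 = -74)
u = 68 (u = 50 + 18 = 68)
(u + S)*96 = (68 - 74)*96 = -6*96 = -576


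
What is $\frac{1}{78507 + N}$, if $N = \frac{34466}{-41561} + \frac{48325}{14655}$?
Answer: $\frac{121815291}{9563653717756} \approx 1.2737 \cdot 10^{-5}$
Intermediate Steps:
$N = \frac{300667219}{121815291}$ ($N = 34466 \left(- \frac{1}{41561}\right) + 48325 \cdot \frac{1}{14655} = - \frac{34466}{41561} + \frac{9665}{2931} = \frac{300667219}{121815291} \approx 2.4682$)
$\frac{1}{78507 + N} = \frac{1}{78507 + \frac{300667219}{121815291}} = \frac{1}{\frac{9563653717756}{121815291}} = \frac{121815291}{9563653717756}$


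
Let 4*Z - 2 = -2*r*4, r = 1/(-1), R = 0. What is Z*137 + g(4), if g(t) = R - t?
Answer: 677/2 ≈ 338.50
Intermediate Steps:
r = -1
g(t) = -t (g(t) = 0 - t = -t)
Z = 5/2 (Z = 1/2 + (-2*(-1)*4)/4 = 1/2 + (2*4)/4 = 1/2 + (1/4)*8 = 1/2 + 2 = 5/2 ≈ 2.5000)
Z*137 + g(4) = (5/2)*137 - 1*4 = 685/2 - 4 = 677/2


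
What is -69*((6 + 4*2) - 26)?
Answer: 828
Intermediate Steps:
-69*((6 + 4*2) - 26) = -69*((6 + 8) - 26) = -69*(14 - 26) = -69*(-12) = 828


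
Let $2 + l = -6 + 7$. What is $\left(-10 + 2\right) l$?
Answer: $8$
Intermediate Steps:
$l = -1$ ($l = -2 + \left(-6 + 7\right) = -2 + 1 = -1$)
$\left(-10 + 2\right) l = \left(-10 + 2\right) \left(-1\right) = \left(-8\right) \left(-1\right) = 8$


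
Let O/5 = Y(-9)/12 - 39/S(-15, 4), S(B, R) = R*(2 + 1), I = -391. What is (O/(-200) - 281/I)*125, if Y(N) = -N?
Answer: 610875/6256 ≈ 97.646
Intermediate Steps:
S(B, R) = 3*R (S(B, R) = R*3 = 3*R)
O = -25/2 (O = 5*(-1*(-9)/12 - 39/(3*4)) = 5*(9*(1/12) - 39/12) = 5*(¾ - 39*1/12) = 5*(¾ - 13/4) = 5*(-5/2) = -25/2 ≈ -12.500)
(O/(-200) - 281/I)*125 = (-25/2/(-200) - 281/(-391))*125 = (-25/2*(-1/200) - 281*(-1/391))*125 = (1/16 + 281/391)*125 = (4887/6256)*125 = 610875/6256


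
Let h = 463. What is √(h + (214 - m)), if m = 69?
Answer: 4*√38 ≈ 24.658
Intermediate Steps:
√(h + (214 - m)) = √(463 + (214 - 1*69)) = √(463 + (214 - 69)) = √(463 + 145) = √608 = 4*√38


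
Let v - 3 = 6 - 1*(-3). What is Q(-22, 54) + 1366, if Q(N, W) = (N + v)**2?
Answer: 1466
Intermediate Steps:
v = 12 (v = 3 + (6 - 1*(-3)) = 3 + (6 + 3) = 3 + 9 = 12)
Q(N, W) = (12 + N)**2 (Q(N, W) = (N + 12)**2 = (12 + N)**2)
Q(-22, 54) + 1366 = (12 - 22)**2 + 1366 = (-10)**2 + 1366 = 100 + 1366 = 1466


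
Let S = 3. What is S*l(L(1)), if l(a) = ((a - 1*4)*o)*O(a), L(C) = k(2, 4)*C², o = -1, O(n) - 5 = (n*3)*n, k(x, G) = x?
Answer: 102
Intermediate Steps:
O(n) = 5 + 3*n² (O(n) = 5 + (n*3)*n = 5 + (3*n)*n = 5 + 3*n²)
L(C) = 2*C²
l(a) = (4 - a)*(5 + 3*a²) (l(a) = ((a - 1*4)*(-1))*(5 + 3*a²) = ((a - 4)*(-1))*(5 + 3*a²) = ((-4 + a)*(-1))*(5 + 3*a²) = (4 - a)*(5 + 3*a²))
S*l(L(1)) = 3*(-(-4 + 2*1²)*(5 + 3*(2*1²)²)) = 3*(-(-4 + 2*1)*(5 + 3*(2*1)²)) = 3*(-(-4 + 2)*(5 + 3*2²)) = 3*(-1*(-2)*(5 + 3*4)) = 3*(-1*(-2)*(5 + 12)) = 3*(-1*(-2)*17) = 3*34 = 102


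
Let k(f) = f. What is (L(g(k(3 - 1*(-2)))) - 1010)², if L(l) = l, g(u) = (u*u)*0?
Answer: 1020100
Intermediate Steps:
g(u) = 0 (g(u) = u²*0 = 0)
(L(g(k(3 - 1*(-2)))) - 1010)² = (0 - 1010)² = (-1010)² = 1020100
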